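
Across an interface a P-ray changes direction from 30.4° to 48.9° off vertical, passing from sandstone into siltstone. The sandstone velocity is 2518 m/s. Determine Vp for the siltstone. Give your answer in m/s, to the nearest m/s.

3750 m/s

Snell's law: sin 30.4°/V₁ = sin 48.9°/V₂.
V₂ = V₁·sin 48.9°/sin 30.4° = 2518 × 1.4892 = 3749.70 m/s.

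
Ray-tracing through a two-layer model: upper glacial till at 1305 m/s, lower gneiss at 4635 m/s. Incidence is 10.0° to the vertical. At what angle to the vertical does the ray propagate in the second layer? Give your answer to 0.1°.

sin θ₁/V₁ = sin θ₂/V₂ ⇒ sin θ₂ = 4635·sin 10.0°/1305 = 4635·0.1736/1305 = 0.6168.
θ₂ = arcsin 0.6168 = 38.08° from the normal.

38.1°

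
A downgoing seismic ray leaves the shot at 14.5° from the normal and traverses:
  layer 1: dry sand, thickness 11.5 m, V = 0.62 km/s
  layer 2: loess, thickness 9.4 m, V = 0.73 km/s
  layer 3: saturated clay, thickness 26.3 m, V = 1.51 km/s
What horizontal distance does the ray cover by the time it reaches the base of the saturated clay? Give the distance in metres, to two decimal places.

26.11 m

Ray parameter p = sin 14.5° / 0.62 km/s = 4.0384e-01 s/km.
Layer 1: θ = 14.50°; offset = 11.5·tan 14.50° = 2.9741 m.
Layer 2: sin θ = p·0.73 = 0.2948 → θ = 17.15°; offset = 9.4·tan 17.15° = 2.9000 m.
Layer 3: sin θ = p·1.51 = 0.6098 → θ = 37.57°; offset = 26.3·tan 37.57° = 20.2353 m.
Σ offsets = 26.1094 m.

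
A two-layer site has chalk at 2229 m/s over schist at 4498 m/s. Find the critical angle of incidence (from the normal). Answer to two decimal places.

29.71°

At critical incidence the refracted ray runs along the interface (θ₂ = 90°), so sin θ_c = V₁/V₂.
θ_c = arcsin(2229/4498) = arcsin 0.4956 = 29.71°.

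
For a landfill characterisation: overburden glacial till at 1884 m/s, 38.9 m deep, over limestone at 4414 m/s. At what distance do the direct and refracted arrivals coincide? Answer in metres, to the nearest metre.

123 m

x_cross = 2h·√((V₂+V₁)/(V₂−V₁)).
(V₂+V₁)/(V₂−V₁) = (4414+1884)/(4414−1884) = 2.4893; √ = 1.5778.
x_cross = 2·38.9·1.5778 = 122.75 m.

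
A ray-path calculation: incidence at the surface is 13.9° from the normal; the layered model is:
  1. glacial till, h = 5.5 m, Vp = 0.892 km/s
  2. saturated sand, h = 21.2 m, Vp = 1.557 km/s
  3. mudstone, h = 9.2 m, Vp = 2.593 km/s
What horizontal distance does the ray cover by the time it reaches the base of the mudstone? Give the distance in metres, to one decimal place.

Ray parameter p = sin 13.9° / 0.892 km/s = 2.6931e-01 s/km.
Layer 1: θ = 13.90°; offset = 5.5·tan 13.90° = 1.361 m.
Layer 2: sin θ = p·1.557 = 0.4193 → θ = 24.79°; offset = 21.2·tan 24.79° = 9.792 m.
Layer 3: sin θ = p·2.593 = 0.6983 → θ = 44.29°; offset = 9.2·tan 44.29° = 8.976 m.
Total horizontal offset = 20.129 m.

20.1 m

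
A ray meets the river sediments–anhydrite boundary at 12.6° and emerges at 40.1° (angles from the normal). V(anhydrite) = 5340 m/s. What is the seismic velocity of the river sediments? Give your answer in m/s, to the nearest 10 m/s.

1810 m/s

Snell's law: sin 12.6°/V₁ = sin 40.1°/V₂.
V₁ = V₂·sin 12.6°/sin 40.1° = 5340 × 0.3387 = 1808.48 m/s.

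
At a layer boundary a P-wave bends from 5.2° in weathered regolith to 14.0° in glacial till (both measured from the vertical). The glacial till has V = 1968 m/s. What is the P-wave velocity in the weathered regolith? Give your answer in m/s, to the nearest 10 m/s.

Snell's law: sin 5.2°/V₁ = sin 14.0°/V₂.
V₁ = V₂·sin 5.2°/sin 14.0° = 1968 × 0.3746 = 737.28 m/s.

740 m/s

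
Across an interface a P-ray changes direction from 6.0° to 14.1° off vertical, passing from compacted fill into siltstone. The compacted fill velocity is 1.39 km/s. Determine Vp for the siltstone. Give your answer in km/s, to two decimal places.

sin 6.0° = 0.1045; sin 14.1° = 0.2436.
V₂ = V₁·(sin θ₂/sin θ₁) = 1.39·(0.2436/0.1045) = 3.24 km/s.

3.24 km/s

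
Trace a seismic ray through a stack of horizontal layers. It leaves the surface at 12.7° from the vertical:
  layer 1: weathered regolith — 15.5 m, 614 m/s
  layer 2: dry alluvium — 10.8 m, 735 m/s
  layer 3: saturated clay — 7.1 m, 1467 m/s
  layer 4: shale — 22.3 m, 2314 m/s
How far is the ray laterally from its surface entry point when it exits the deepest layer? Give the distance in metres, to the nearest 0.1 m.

43.8 m

p = sin θ₁/V₁ = sin 12.7°/614 = 3.5806e-04 s/m is conserved through the stack.
Layer 1: θ = 12.70°; offset = 15.5·tan 12.70° = 3.493 m.
Layer 2: sin θ = p·735 = 0.2632 → θ = 15.26°; offset = 10.8·tan 15.26° = 2.946 m.
Layer 3: sin θ = p·1467 = 0.5253 → θ = 31.69°; offset = 7.1·tan 31.69° = 4.383 m.
Layer 4: sin θ = p·2314 = 0.8285 → θ = 55.95°; offset = 22.3·tan 55.95° = 32.998 m.
Total horizontal offset = 43.820 m.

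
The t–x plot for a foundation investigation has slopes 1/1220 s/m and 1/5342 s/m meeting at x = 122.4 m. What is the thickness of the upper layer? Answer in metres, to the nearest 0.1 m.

48.5 m

x_cross = 2h·√((V₂+V₁)/(V₂−V₁)) → h = x_cross / (2·√((V₂+V₁)/(V₂−V₁))).
√((V₂+V₁)/(V₂−V₁)) = √((5342+1220)/(5342−1220)) = 1.2617.
h = 122.4 / (2·1.2617) = 48.51 m.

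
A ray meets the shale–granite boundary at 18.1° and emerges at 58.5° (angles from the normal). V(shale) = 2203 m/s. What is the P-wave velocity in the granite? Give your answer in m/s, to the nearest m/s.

6046 m/s

Snell's law: sin 18.1°/V₁ = sin 58.5°/V₂.
V₂ = V₁·sin 58.5°/sin 18.1° = 2203 × 2.7445 = 6046.05 m/s.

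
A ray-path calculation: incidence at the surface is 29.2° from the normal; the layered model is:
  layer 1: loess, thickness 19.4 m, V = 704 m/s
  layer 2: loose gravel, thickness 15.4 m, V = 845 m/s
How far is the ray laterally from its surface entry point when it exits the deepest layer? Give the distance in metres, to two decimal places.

p = sin θ₁/V₁ = sin 29.2°/704 = 6.9298e-04 s/m is conserved through the stack.
Layer 1: θ = 29.20°; offset = 19.4·tan 29.20° = 10.8423 m.
Layer 2: sin θ = p·845 = 0.5856 → θ = 35.84°; offset = 15.4·tan 35.84° = 11.1245 m.
Σ offsets = 21.9668 m.

21.97 m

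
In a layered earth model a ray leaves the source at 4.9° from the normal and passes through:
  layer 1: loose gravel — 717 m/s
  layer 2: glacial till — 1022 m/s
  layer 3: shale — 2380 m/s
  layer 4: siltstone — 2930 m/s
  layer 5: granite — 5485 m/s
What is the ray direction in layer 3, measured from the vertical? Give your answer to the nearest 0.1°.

16.5°

Ray parameter p = sin 4.9° / 717 = 1.1913e-04 s/m.
sin θ_3 = p·V_3 = 1.1913e-04 × 2380 = 0.2835.
θ_3 = 16.47° from the vertical.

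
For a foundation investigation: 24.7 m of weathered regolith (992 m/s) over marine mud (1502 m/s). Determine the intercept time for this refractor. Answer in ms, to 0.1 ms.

37.4 ms

θ_c = arcsin(V₁/V₂) = arcsin(992/1502) = 41.33°; cos θ_c = 0.7509.
tᵢ = 2h·cos θ_c / V₁ = 2·24.7·0.7509 / 992 = 0.03739 s.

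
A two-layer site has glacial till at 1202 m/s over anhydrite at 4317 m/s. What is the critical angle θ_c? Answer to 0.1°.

16.2°

At critical incidence the refracted ray runs along the interface (θ₂ = 90°), so sin θ_c = V₁/V₂.
θ_c = arcsin(1202/4317) = arcsin 0.2784 = 16.17°.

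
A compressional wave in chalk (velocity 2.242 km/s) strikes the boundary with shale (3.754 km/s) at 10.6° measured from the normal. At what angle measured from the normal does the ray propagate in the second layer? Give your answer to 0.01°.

Snell's law: sin θ₂ = (V₂/V₁)·sin θ₁ = (3.754/2.242)·sin 10.6° = 0.3080.
θ₂ = sin⁻¹(0.3080) = 17.94° (from vertical).

17.94°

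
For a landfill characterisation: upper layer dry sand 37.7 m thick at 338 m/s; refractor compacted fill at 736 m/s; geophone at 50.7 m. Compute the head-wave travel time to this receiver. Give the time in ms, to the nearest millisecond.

θ_c = arcsin(V₁/V₂) = arcsin(338/736) = 27.34°, cos θ_c = 0.8883.
Intercept time tᵢ = 2h cos θ_c / V₁ = 2·37.7·0.8883/338 = 0.19816 s.
t = x/V₂ + tᵢ = 50.7/736 + 0.19816 = 0.26705 s.

267 ms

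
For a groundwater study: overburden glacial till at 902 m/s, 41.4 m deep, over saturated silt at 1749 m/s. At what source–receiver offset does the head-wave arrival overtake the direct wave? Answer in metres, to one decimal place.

θ_c = arcsin(902/1749) = 31.05°, so cos θ_c = 0.8568 and tᵢ = 2h cos θ_c/V₁ = 0.0786 s.
At crossover x/V₁ = x/V₂ + tᵢ ⇒ x = tᵢ/(1/V₁ − 1/V₂) = 0.07865/(1.1086e-03 − 5.7176e-04) = 146.49 m.

146.5 m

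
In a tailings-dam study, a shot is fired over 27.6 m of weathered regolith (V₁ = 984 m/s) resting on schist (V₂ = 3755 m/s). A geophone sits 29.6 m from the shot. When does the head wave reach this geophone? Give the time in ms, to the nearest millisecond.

θ_c = arcsin(V₁/V₂) = arcsin(984/3755) = 15.19°, cos θ_c = 0.9651.
Intercept time tᵢ = 2h cos θ_c / V₁ = 2·27.6·0.9651/984 = 0.05414 s.
t = x/V₂ + tᵢ = 29.6/3755 + 0.05414 = 0.06202 s.

62 ms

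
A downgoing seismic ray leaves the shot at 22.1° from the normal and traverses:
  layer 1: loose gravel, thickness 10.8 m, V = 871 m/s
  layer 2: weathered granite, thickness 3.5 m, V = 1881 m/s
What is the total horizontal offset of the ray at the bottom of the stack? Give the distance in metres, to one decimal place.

Apply Snell's law at each interface; in layer i the horizontal offset is hᵢ·tan θᵢ.
Layer 1: θ = 22.10°; offset = 10.8·tan 22.10° = 4.385 m.
Layer 2: sin θ = 1881·sin 22.1°/871 = 0.8125, θ = 54.34°; offset = 3.5·tan 54.34° = 4.878 m.
Σ offsets = 9.263 m.

9.3 m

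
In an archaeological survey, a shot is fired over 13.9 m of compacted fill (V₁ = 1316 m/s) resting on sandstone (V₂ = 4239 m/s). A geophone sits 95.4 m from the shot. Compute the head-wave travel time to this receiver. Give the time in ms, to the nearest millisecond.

43 ms

t = x/V₂ + 2h·√(V₂²−V₁²)/(V₁V₂).
√(V₂²−V₁²) = √(4239²−1316²) = 4029.5 m/s; delay term = 2·13.9·4029.5/(1316·4239) = 0.02008 s.
t = 95.4/4239 + 0.02008 = 0.04259 s.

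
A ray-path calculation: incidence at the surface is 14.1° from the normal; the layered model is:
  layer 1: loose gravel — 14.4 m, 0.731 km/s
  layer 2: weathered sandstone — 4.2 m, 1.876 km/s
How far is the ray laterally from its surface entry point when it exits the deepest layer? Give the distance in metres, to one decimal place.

7.0 m

Apply Snell's law at each interface; in layer i the horizontal offset is hᵢ·tan θᵢ.
Layer 1: θ = 14.10°; offset = 14.4·tan 14.10° = 3.617 m.
Layer 2: sin θ = 1.876·sin 14.1°/0.731 = 0.6252, θ = 38.70°; offset = 4.2·tan 38.70° = 3.364 m.
Summing the layer offsets gives 6.981 m.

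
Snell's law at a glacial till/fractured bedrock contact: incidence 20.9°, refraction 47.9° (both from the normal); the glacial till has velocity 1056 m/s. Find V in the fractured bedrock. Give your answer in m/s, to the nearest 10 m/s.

2200 m/s

sin 20.9° = 0.3567; sin 47.9° = 0.7420.
V₂ = V₁·(sin θ₂/sin θ₁) = 1056·(0.7420/0.3567) = 2196.36 m/s.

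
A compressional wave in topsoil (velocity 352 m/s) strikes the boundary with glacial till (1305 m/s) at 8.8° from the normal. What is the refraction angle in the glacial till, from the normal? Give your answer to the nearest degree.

sin θ₁/V₁ = sin θ₂/V₂ ⇒ sin θ₂ = 1305·sin 8.8°/352 = 1305·0.1530/352 = 0.5672.
θ₂ = arcsin 0.5672 = 34.55° from the normal.

35°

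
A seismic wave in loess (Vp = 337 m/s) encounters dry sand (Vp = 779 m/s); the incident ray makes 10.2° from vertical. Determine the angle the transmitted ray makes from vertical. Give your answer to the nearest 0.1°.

24.2°

Snell's law: sin θ₂ = (V₂/V₁)·sin θ₁ = (779/337)·sin 10.2° = 0.4093.
θ₂ = arcsin 0.4093 = 24.16° from the normal.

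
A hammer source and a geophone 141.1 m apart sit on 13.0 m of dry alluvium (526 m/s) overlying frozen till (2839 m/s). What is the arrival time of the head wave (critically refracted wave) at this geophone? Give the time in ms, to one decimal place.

98.3 ms

t = x/V₂ + 2h·√(V₂²−V₁²)/(V₁V₂).
√(V₂²−V₁²) = √(2839²−526²) = 2789.8 m/s; delay term = 2·13.0·2789.8/(526·2839) = 0.04857 s.
t = 141.1/2839 + 0.04857 = 0.09827 s.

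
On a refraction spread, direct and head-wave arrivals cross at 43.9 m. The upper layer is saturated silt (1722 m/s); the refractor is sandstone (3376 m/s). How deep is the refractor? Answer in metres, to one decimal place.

h = (x_cross/2)·√((V₂−V₁)/(V₂+V₁)).
(V₂−V₁)/(V₂+V₁) = (3376−1722)/(3376+1722) = 0.3244; √ = 0.5696.
h = (43.9/2)·0.5696 = 12.50 m.

12.5 m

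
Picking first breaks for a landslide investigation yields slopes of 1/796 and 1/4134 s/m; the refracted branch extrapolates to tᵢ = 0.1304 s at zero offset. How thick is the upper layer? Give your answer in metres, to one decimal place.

52.9 m

θ_c = arcsin(796/4134) = 11.10°; cos θ_c = 0.9813.
tᵢ = 2h cos θ_c/V₁ ⇒ h = tᵢ·V₁/(2 cos θ_c) = 0.1304·796/(2·0.9813) = 52.89 m.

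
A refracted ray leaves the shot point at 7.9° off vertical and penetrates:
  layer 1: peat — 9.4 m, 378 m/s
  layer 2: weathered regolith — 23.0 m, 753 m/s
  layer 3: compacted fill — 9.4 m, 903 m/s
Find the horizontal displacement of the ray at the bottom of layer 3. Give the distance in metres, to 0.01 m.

Apply Snell's law at each interface; in layer i the horizontal offset is hᵢ·tan θᵢ.
Layer 1: θ = 7.90°; offset = 9.4·tan 7.90° = 1.3044 m.
Layer 2: sin θ = 753·sin 7.9°/378 = 0.2738, θ = 15.89°; offset = 23.0·tan 15.89° = 6.5476 m.
Layer 3: sin θ = 903·sin 7.9°/378 = 0.3283, θ = 19.17°; offset = 9.4·tan 19.17° = 3.2675 m.
Σ offsets = 11.1195 m.

11.12 m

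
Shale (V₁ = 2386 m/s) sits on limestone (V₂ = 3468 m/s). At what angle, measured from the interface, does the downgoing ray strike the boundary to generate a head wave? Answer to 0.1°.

46.5°

Critical incidence: sin θ_c = V₁/V₂ = 2386/3468 = 0.6880.
θ_c = arcsin 0.6880 = 43.47°.
Measured from the interface: 90° − 43.47° = 46.53°.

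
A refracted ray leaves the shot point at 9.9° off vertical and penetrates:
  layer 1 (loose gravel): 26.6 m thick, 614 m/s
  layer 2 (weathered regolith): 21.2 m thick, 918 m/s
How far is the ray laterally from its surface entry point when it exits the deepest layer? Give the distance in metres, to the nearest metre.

p = sin θ₁/V₁ = sin 9.9°/614 = 2.8001e-04 s/m is conserved through the stack.
Layer 1: θ = 9.90°; offset = 26.6·tan 9.90° = 4.642 m.
Layer 2: sin θ = p·918 = 0.2571 → θ = 14.90°; offset = 21.2·tan 14.90° = 5.639 m.
Summing the layer offsets gives 10.281 m.

10 m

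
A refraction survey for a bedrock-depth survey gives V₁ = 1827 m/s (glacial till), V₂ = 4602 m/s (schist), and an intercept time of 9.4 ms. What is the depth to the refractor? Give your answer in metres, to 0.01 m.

9.36 m

h = tᵢ·V₁·V₂ / (2·√(V₂²−V₁²)).
√(V₂²−V₁²) = √(4602² − 1827²) = 4223.8 m/s.
h = 0.0094 s × 1827 × 4602 / (2 × 4223.8) = 9.36 m.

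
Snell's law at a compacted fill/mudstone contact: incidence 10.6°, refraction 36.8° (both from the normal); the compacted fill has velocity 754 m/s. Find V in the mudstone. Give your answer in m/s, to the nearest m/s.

2455 m/s

Snell's law: sin 10.6°/V₁ = sin 36.8°/V₂.
V₂ = V₁·sin 36.8°/sin 10.6° = 754 × 3.2564 = 2455.34 m/s.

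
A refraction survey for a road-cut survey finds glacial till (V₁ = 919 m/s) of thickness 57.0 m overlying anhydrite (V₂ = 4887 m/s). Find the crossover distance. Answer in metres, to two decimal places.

137.90 m

x_cross = 2h·√((V₂+V₁)/(V₂−V₁)).
(V₂+V₁)/(V₂−V₁) = (4887+919)/(4887−919) = 1.4632; √ = 1.2096.
x_cross = 2·57.0·1.2096 = 137.90 m.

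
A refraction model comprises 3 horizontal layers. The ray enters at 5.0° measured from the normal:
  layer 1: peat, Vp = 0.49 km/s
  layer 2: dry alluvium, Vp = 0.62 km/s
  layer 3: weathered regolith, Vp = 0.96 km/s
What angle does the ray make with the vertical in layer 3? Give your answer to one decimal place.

9.8°

Snell's law across each interface conserves sin θ / V, so sin θ_3 = V_3·sin θ₁/V₁.
sin θ_3 = 0.96 × sin 5.0° / 0.49 = 0.1708.
θ_3 = 9.83° from the vertical.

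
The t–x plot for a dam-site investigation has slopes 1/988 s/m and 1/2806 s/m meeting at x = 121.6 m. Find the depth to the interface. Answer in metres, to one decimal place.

h = (x_cross/2)·√((V₂−V₁)/(V₂+V₁)).
(V₂−V₁)/(V₂+V₁) = (2806−988)/(2806+988) = 0.4792; √ = 0.6922.
h = (121.6/2)·0.6922 = 42.09 m.

42.1 m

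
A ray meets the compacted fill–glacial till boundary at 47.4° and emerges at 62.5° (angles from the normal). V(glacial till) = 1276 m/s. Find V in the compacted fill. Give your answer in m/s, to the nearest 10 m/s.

sin 47.4° = 0.7361; sin 62.5° = 0.8870.
V₁ = V₂·(sin θ₁/sin θ₂) = 1276·(0.7361/0.8870) = 1058.90 m/s.

1060 m/s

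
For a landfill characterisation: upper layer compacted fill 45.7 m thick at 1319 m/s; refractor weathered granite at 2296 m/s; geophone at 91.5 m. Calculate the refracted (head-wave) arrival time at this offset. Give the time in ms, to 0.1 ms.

96.6 ms

t = x/V₂ + 2h·√(V₂²−V₁²)/(V₁V₂).
√(V₂²−V₁²) = √(2296²−1319²) = 1879.3 m/s; delay term = 2·45.7·1879.3/(1319·2296) = 0.05672 s.
t = 91.5/2296 + 0.05672 = 0.09657 s.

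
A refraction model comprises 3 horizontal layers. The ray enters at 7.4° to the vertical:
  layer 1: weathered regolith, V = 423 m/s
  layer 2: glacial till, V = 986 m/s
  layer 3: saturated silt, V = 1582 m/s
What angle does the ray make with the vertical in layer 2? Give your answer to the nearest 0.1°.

Ray parameter p = sin 7.4° / 423 = 3.0448e-04 s/m.
sin θ_2 = p·V_2 = 3.0448e-04 × 986 = 0.3002.
θ_2 = arcsin 0.3002 = 17.47°.

17.5°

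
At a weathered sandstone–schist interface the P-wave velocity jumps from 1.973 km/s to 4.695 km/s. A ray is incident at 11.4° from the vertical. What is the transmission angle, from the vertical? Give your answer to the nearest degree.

28°

sin θ₁/V₁ = sin θ₂/V₂ ⇒ sin θ₂ = 4.695·sin 11.4°/1.973 = 4.695·0.1977/1.973 = 0.4704.
θ₂ = arcsin 0.4704 = 28.06° from the normal.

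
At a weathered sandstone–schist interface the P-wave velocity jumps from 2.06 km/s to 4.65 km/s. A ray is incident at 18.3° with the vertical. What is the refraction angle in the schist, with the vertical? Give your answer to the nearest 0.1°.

45.1°

Snell's law: sin θ₂ = (V₂/V₁)·sin θ₁ = (4.65/2.06)·sin 18.3° = 0.7088.
θ₂ = sin⁻¹(0.7088) = 45.13° (from vertical).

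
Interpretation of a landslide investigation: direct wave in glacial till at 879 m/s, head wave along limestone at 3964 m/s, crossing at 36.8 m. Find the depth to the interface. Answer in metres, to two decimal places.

h = (x_cross/2)·√((V₂−V₁)/(V₂+V₁)).
(V₂−V₁)/(V₂+V₁) = (3964−879)/(3964+879) = 0.6370; √ = 0.7981.
h = (36.8/2)·0.7981 = 14.69 m.

14.69 m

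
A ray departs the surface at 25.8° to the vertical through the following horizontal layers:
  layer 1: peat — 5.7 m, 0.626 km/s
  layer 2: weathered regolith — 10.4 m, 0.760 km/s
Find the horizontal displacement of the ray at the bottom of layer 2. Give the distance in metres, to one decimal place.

p = sin θ₁/V₁ = sin 25.8°/0.626 = 6.9526e-01 s/km is conserved through the stack.
Layer 1: θ = 25.80°; offset = 5.7·tan 25.80° = 2.755 m.
Layer 2: sin θ = p·0.760 = 0.5284 → θ = 31.90°; offset = 10.4·tan 31.90° = 6.473 m.
Total horizontal offset = 9.228 m.

9.2 m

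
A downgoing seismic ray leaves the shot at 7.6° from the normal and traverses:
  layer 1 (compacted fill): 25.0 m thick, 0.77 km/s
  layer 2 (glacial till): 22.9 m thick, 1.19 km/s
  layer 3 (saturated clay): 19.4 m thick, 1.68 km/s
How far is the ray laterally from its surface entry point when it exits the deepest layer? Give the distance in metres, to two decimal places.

13.96 m

Ray parameter p = sin 7.6° / 0.77 km/s = 1.7176e-01 s/km.
Layer 1: θ = 7.60°; offset = 25.0·tan 7.60° = 3.3357 m.
Layer 2: sin θ = p·1.19 = 0.2044 → θ = 11.79°; offset = 22.9·tan 11.79° = 4.7816 m.
Layer 3: sin θ = p·1.68 = 0.2886 → θ = 16.77°; offset = 19.4·tan 16.77° = 5.8468 m.
Total horizontal offset = 13.9641 m.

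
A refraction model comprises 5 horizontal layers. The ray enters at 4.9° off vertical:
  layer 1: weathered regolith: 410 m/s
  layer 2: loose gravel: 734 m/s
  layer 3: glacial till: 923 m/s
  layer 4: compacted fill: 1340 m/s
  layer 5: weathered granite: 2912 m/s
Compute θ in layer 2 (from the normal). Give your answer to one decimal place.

Snell's law across each interface conserves sin θ / V, so sin θ_2 = V_2·sin θ₁/V₁.
sin θ_2 = 734 × sin 4.9° / 410 = 0.1529.
θ_2 = 8.80° from the vertical.

8.8°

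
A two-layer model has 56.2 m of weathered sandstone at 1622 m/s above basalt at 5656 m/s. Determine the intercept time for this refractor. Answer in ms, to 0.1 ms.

66.4 ms

θ_c = arcsin(V₁/V₂) = arcsin(1622/5656) = 16.66°; cos θ_c = 0.9580.
tᵢ = 2h·cos θ_c / V₁ = 2·56.2·0.9580 / 1622 = 0.06639 s.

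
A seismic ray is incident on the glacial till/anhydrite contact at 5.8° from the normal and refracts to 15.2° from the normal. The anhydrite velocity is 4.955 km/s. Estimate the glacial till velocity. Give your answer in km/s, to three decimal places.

1.910 km/s

sin 5.8° = 0.1011; sin 15.2° = 0.2622.
V₁ = V₂·(sin θ₁/sin θ₂) = 4.955·(0.1011/0.2622) = 1.910 km/s.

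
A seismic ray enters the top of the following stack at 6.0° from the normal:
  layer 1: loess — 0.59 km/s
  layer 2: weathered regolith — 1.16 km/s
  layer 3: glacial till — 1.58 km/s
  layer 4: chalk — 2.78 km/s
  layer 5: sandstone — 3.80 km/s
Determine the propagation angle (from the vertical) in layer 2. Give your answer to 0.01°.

11.86°

Ray parameter p = sin 6.0° / 0.59 = 1.7717e-01 s/km.
sin θ_2 = p·V_2 = 1.7717e-01 × 1.16 = 0.2055.
θ_2 = arcsin 0.2055 = 11.86°.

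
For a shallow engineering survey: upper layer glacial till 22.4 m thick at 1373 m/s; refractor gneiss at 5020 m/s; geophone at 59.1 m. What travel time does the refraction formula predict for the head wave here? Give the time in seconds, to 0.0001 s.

0.0432 s

θ_c = arcsin(V₁/V₂) = arcsin(1373/5020) = 15.87°, cos θ_c = 0.9619.
Intercept time tᵢ = 2h cos θ_c / V₁ = 2·22.4·0.9619/1373 = 0.03139 s.
t = x/V₂ + tᵢ = 59.1/5020 + 0.03139 = 0.04316 s.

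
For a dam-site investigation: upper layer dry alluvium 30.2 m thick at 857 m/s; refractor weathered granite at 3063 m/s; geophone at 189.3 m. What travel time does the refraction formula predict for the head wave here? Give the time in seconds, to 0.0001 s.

0.1295 s

t = x/V₂ + 2h·√(V₂²−V₁²)/(V₁V₂).
√(V₂²−V₁²) = √(3063²−857²) = 2940.7 m/s; delay term = 2·30.2·2940.7/(857·3063) = 0.06766 s.
t = 189.3/3063 + 0.06766 = 0.12947 s.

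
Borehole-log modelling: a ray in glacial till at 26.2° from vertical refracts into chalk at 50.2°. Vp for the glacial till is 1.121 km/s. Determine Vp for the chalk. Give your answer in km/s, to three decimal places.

1.951 km/s

Snell's law: sin 26.2°/V₁ = sin 50.2°/V₂.
V₂ = V₁·sin 50.2°/sin 26.2° = 1.121 × 1.7401 = 1.951 km/s.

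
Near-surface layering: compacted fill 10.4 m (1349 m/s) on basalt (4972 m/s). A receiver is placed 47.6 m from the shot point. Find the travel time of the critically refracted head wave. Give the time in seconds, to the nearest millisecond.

0.024 s

t = x/V₂ + 2h·√(V₂²−V₁²)/(V₁V₂).
√(V₂²−V₁²) = √(4972²−1349²) = 4785.5 m/s; delay term = 2·10.4·4785.5/(1349·4972) = 0.01484 s.
t = 47.6/4972 + 0.01484 = 0.02441 s.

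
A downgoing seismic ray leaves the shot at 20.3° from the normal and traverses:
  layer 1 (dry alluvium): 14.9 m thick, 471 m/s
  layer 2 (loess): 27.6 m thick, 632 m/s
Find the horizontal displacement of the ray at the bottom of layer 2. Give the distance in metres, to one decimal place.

Apply Snell's law at each interface; in layer i the horizontal offset is hᵢ·tan θᵢ.
Layer 1: θ = 20.30°; offset = 14.9·tan 20.30° = 5.512 m.
Layer 2: sin θ = 632·sin 20.3°/471 = 0.4655, θ = 27.74°; offset = 27.6·tan 27.74° = 14.518 m.
Total horizontal offset = 20.029 m.

20.0 m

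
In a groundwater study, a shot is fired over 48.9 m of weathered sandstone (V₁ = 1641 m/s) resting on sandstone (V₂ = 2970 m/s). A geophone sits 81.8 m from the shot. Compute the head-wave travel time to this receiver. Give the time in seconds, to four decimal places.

0.0772 s

θ_c = arcsin(V₁/V₂) = arcsin(1641/2970) = 33.54°, cos θ_c = 0.8335.
Intercept time tᵢ = 2h cos θ_c / V₁ = 2·48.9·0.8335/1641 = 0.04967 s.
t = x/V₂ + tᵢ = 81.8/2970 + 0.04967 = 0.07722 s.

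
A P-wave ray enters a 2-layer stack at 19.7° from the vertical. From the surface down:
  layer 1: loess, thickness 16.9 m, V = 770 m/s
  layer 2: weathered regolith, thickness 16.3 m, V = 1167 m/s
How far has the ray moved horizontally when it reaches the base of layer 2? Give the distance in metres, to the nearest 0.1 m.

p = sin θ₁/V₁ = sin 19.7°/770 = 4.3779e-04 s/m is conserved through the stack.
Layer 1: θ = 19.70°; offset = 16.9·tan 19.70° = 6.051 m.
Layer 2: sin θ = p·1167 = 0.5109 → θ = 30.72°; offset = 16.3·tan 30.72° = 9.687 m.
Total horizontal offset = 15.738 m.

15.7 m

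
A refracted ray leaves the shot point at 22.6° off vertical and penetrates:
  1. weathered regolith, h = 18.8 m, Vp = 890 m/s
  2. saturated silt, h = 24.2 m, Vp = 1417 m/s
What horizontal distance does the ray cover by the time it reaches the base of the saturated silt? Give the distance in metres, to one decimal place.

Apply Snell's law at each interface; in layer i the horizontal offset is hᵢ·tan θᵢ.
Layer 1: θ = 22.60°; offset = 18.8·tan 22.60° = 7.826 m.
Layer 2: sin θ = 1417·sin 22.6°/890 = 0.6118, θ = 37.72°; offset = 24.2·tan 37.72° = 18.720 m.
Summing the layer offsets gives 26.545 m.

26.5 m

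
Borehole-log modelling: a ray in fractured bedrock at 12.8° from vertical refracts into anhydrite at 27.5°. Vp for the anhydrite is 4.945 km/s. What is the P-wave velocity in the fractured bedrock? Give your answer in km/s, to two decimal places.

2.37 km/s

sin 12.8° = 0.2215; sin 27.5° = 0.4617.
V₁ = V₂·(sin θ₁/sin θ₂) = 4.945·(0.2215/0.4617) = 2.37 km/s.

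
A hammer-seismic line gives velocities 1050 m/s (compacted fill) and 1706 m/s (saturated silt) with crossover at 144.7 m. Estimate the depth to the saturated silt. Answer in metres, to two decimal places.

x_cross = 2h·√((V₂+V₁)/(V₂−V₁)) → h = x_cross / (2·√((V₂+V₁)/(V₂−V₁))).
√((V₂+V₁)/(V₂−V₁)) = √((1706+1050)/(1706−1050)) = 2.0497.
h = 144.7 / (2·2.0497) = 35.30 m.

35.30 m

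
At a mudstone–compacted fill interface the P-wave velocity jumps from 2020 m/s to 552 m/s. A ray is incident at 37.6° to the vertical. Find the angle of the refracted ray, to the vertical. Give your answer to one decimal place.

sin θ₁/V₁ = sin θ₂/V₂ ⇒ sin θ₂ = 552·sin 37.6°/2020 = 552·0.6101/2020 = 0.1667.
θ₂ = arcsin 0.1667 = 9.60° from the normal.

9.6°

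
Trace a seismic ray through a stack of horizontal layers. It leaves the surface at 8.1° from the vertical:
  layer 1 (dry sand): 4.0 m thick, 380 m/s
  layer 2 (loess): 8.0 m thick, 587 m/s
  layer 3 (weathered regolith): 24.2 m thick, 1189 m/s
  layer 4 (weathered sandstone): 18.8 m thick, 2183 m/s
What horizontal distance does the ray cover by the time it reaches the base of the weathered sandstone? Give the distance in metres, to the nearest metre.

Apply Snell's law at each interface; in layer i the horizontal offset is hᵢ·tan θᵢ.
Layer 1: θ = 8.10°; offset = 4.0·tan 8.10° = 0.569 m.
Layer 2: sin θ = 587·sin 8.1°/380 = 0.2177, θ = 12.57°; offset = 8.0·tan 12.57° = 1.784 m.
Layer 3: sin θ = 1189·sin 8.1°/380 = 0.4409, θ = 26.16°; offset = 24.2·tan 26.16° = 11.887 m.
Layer 4: sin θ = 2183·sin 8.1°/380 = 0.8094, θ = 54.04°; offset = 18.8·tan 54.04° = 25.915 m.
Total horizontal offset = 40.155 m.

40 m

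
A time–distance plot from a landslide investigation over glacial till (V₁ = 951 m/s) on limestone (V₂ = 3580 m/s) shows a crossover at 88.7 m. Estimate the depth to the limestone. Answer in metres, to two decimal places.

x_cross = 2h·√((V₂+V₁)/(V₂−V₁)) → h = x_cross / (2·√((V₂+V₁)/(V₂−V₁))).
√((V₂+V₁)/(V₂−V₁)) = √((3580+951)/(3580−951)) = 1.3128.
h = 88.7 / (2·1.3128) = 33.78 m.

33.78 m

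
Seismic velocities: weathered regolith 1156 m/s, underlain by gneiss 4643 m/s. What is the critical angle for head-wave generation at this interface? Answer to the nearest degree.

Critical incidence: sin θ_c = V₁/V₂ = 1156/4643 = 0.2490.
θ_c = arcsin 0.2490 = 14.42°.

14°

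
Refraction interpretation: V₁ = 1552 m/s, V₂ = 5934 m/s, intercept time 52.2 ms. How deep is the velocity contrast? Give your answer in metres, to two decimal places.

h = tᵢ·V₁·V₂ / (2·√(V₂²−V₁²)).
√(V₂²−V₁²) = √(5934² − 1552²) = 5727.4 m/s.
h = 0.0522 s × 1552 × 5934 / (2 × 5727.4) = 41.97 m.

41.97 m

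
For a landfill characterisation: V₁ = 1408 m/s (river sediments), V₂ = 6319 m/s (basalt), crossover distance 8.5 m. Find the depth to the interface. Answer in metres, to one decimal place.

x_cross = 2h·√((V₂+V₁)/(V₂−V₁)) → h = x_cross / (2·√((V₂+V₁)/(V₂−V₁))).
√((V₂+V₁)/(V₂−V₁)) = √((6319+1408)/(6319−1408)) = 1.2544.
h = 8.5 / (2·1.2544) = 3.39 m.

3.4 m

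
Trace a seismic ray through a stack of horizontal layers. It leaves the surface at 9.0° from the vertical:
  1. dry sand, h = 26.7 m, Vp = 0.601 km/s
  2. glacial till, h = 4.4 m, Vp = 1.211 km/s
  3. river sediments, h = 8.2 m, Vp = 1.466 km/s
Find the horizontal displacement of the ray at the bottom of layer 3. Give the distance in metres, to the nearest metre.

Apply Snell's law at each interface; in layer i the horizontal offset is hᵢ·tan θᵢ.
Layer 1: θ = 9.00°; offset = 26.7·tan 9.00° = 4.229 m.
Layer 2: sin θ = 1.211·sin 9.0°/0.601 = 0.3152, θ = 18.37°; offset = 4.4·tan 18.37° = 1.461 m.
Layer 3: sin θ = 1.466·sin 9.0°/0.601 = 0.3816, θ = 22.43°; offset = 8.2·tan 22.43° = 3.385 m.
Σ offsets = 9.075 m.

9 m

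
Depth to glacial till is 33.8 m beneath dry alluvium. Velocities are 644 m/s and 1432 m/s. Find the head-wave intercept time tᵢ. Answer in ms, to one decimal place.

93.8 ms

tᵢ = 2h·√(V₂²−V₁²)/(V₁V₂).
√(V₂²−V₁²) = √(1432²−644²) = 1279.0 m/s.
tᵢ = 2·33.8·1279.0/(644·1432) = 0.09376 s.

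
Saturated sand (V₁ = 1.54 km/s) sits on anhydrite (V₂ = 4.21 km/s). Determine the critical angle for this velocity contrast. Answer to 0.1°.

Critical incidence: sin θ_c = V₁/V₂ = 1.54/4.21 = 0.3658.
θ_c = arcsin 0.3658 = 21.46°.

21.5°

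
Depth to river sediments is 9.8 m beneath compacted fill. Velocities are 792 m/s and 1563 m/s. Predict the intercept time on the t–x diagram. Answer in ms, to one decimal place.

21.3 ms

tᵢ = 2h·√(V₂²−V₁²)/(V₁V₂).
√(V₂²−V₁²) = √(1563²−792²) = 1347.5 m/s.
tᵢ = 2·9.8·1347.5/(792·1563) = 0.02134 s.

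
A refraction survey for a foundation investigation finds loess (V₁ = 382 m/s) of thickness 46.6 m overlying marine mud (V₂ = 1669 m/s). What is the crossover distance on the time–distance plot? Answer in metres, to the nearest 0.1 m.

x_cross = 2h·√((V₂+V₁)/(V₂−V₁)).
(V₂+V₁)/(V₂−V₁) = (1669+382)/(1669−382) = 1.5936; √ = 1.2624.
x_cross = 2·46.6·1.2624 = 117.65 m.

117.7 m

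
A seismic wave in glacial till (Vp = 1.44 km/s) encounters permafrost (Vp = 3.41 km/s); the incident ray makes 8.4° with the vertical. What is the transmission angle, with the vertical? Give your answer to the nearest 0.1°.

20.2°

Snell's law: sin θ₂ = (V₂/V₁)·sin θ₁ = (3.41/1.44)·sin 8.4° = 0.3459.
θ₂ = sin⁻¹(0.3459) = 20.24° (from vertical).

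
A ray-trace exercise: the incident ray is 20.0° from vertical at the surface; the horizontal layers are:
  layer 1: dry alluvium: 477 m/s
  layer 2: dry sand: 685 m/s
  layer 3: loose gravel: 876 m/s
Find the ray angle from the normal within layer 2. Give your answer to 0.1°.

29.4°

Snell's law across each interface conserves sin θ / V, so sin θ_2 = V_2·sin θ₁/V₁.
sin θ_2 = 685 × sin 20.0° / 477 = 0.4912.
θ_2 = arcsin 0.4912 = 29.42°.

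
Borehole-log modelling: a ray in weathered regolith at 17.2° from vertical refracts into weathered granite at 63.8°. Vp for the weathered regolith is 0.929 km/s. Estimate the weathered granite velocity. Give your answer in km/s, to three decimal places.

Snell's law: sin 17.2°/V₁ = sin 63.8°/V₂.
V₂ = V₁·sin 63.8°/sin 17.2° = 0.929 × 3.0343 = 2.819 km/s.

2.819 km/s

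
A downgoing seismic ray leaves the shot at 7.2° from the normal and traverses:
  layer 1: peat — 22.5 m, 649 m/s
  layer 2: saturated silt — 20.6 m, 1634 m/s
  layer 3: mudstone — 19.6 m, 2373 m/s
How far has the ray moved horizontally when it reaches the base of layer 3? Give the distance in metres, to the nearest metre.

Apply Snell's law at each interface; in layer i the horizontal offset is hᵢ·tan θᵢ.
Layer 1: θ = 7.20°; offset = 22.5·tan 7.20° = 2.842 m.
Layer 2: sin θ = 1634·sin 7.2°/649 = 0.3156, θ = 18.39°; offset = 20.6·tan 18.39° = 6.850 m.
Layer 3: sin θ = 2373·sin 7.2°/649 = 0.4583, θ = 27.28°; offset = 19.6·tan 27.28° = 10.106 m.
Summing the layer offsets gives 19.798 m.

20 m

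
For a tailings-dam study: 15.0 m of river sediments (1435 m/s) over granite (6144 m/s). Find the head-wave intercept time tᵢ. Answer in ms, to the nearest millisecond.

20 ms

θ_c = arcsin(V₁/V₂) = arcsin(1435/6144) = 13.51°; cos θ_c = 0.9723.
tᵢ = 2h·cos θ_c / V₁ = 2·15.0·0.9723 / 1435 = 0.02033 s.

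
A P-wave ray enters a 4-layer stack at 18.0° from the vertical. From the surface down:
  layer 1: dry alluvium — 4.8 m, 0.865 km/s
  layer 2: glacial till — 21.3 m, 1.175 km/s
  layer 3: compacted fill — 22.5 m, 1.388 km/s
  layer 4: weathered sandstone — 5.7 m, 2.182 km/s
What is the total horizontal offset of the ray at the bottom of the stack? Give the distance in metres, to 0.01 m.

31.35 m

Ray parameter p = sin 18.0° / 0.865 km/s = 3.5725e-01 s/km.
Layer 1: θ = 18.00°; offset = 4.8·tan 18.00° = 1.5596 m.
Layer 2: sin θ = p·1.175 = 0.4198 → θ = 24.82°; offset = 21.3·tan 24.82° = 9.8508 m.
Layer 3: sin θ = p·1.388 = 0.4959 → θ = 29.73°; offset = 22.5·tan 29.73° = 12.8474 m.
Layer 4: sin θ = p·2.182 = 0.7795 → θ = 51.22°; offset = 5.7·tan 51.22° = 7.0933 m.
Σ offsets = 31.3512 m.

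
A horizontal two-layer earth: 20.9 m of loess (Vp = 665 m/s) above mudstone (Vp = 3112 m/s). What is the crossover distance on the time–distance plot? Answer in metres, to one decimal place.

x_cross = 2h·√((V₂+V₁)/(V₂−V₁)).
(V₂+V₁)/(V₂−V₁) = (3112+665)/(3112−665) = 1.5435; √ = 1.2424.
x_cross = 2·20.9·1.2424 = 51.93 m.

51.9 m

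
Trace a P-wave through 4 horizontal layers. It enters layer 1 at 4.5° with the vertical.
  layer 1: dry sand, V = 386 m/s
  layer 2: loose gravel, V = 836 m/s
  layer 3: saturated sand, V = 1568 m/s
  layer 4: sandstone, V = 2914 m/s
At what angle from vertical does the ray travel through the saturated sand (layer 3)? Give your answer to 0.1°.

Ray parameter p = sin 4.5° / 386 = 2.0326e-04 s/m.
sin θ_3 = p·V_3 = 2.0326e-04 × 1568 = 0.3187.
θ_3 = 18.59° from the vertical.

18.6°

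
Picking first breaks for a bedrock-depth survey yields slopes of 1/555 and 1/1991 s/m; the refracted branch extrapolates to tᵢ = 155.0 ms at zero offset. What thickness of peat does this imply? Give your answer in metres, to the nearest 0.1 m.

θ_c = arcsin(555/1991) = 16.19°; cos θ_c = 0.9604.
tᵢ = 2h cos θ_c/V₁ ⇒ h = tᵢ·V₁/(2 cos θ_c) = 0.155·555/(2·0.9604) = 44.79 m.

44.8 m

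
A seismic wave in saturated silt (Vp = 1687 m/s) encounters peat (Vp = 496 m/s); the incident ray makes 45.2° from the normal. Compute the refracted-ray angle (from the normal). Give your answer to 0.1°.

12.0°

Snell's law: sin θ₂ = (V₂/V₁)·sin θ₁ = (496/1687)·sin 45.2° = 0.2086.
θ₂ = arcsin 0.2086 = 12.04° from the normal.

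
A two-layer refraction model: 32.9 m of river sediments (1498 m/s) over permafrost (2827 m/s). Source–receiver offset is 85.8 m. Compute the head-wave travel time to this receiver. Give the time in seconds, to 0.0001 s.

0.0676 s

θ_c = arcsin(V₁/V₂) = arcsin(1498/2827) = 32.00°, cos θ_c = 0.8481.
Intercept time tᵢ = 2h cos θ_c / V₁ = 2·32.9·0.8481/1498 = 0.03725 s.
t = x/V₂ + tᵢ = 85.8/2827 + 0.03725 = 0.06760 s.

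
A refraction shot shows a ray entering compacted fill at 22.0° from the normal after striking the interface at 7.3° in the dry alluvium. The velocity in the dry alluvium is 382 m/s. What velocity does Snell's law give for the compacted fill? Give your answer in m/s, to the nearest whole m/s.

1126 m/s

sin 7.3° = 0.1271; sin 22.0° = 0.3746.
V₂ = V₁·(sin θ₂/sin θ₁) = 382·(0.3746/0.1271) = 1126.20 m/s.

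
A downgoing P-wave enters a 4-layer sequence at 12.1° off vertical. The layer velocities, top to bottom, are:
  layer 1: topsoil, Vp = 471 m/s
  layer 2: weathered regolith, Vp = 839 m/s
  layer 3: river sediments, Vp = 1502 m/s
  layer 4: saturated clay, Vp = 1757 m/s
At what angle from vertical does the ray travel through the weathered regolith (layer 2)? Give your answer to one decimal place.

21.9°

Snell's law across each interface conserves sin θ / V, so sin θ_2 = V_2·sin θ₁/V₁.
sin θ_2 = 839 × sin 12.1° / 471 = 0.3734.
θ_2 = 21.93° from the vertical.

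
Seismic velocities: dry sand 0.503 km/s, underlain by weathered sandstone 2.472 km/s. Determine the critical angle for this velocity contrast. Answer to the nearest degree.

12°

At critical incidence the refracted ray runs along the interface (θ₂ = 90°), so sin θ_c = V₁/V₂.
θ_c = arcsin(0.503/2.472) = arcsin 0.2035 = 11.74°.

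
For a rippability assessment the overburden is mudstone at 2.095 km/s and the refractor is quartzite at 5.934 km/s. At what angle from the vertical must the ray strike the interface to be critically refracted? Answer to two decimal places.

20.67°

At critical incidence the refracted ray runs along the interface (θ₂ = 90°), so sin θ_c = V₁/V₂.
θ_c = arcsin(2.095/5.934) = arcsin 0.3531 = 20.67°.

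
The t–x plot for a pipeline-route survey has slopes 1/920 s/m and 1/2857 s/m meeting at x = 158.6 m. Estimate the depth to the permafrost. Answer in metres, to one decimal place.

h = (x_cross/2)·√((V₂−V₁)/(V₂+V₁)).
(V₂−V₁)/(V₂+V₁) = (2857−920)/(2857+920) = 0.5128; √ = 0.7161.
h = (158.6/2)·0.7161 = 56.79 m.

56.8 m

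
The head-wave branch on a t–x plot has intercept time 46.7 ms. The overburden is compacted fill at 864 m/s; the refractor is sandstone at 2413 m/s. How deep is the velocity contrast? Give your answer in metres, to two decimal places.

h = tᵢ·V₁·V₂ / (2·√(V₂²−V₁²)).
√(V₂²−V₁²) = √(2413² − 864²) = 2253.0 m/s.
h = 0.0467 s × 864 × 2413 / (2 × 2253.0) = 21.61 m.

21.61 m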